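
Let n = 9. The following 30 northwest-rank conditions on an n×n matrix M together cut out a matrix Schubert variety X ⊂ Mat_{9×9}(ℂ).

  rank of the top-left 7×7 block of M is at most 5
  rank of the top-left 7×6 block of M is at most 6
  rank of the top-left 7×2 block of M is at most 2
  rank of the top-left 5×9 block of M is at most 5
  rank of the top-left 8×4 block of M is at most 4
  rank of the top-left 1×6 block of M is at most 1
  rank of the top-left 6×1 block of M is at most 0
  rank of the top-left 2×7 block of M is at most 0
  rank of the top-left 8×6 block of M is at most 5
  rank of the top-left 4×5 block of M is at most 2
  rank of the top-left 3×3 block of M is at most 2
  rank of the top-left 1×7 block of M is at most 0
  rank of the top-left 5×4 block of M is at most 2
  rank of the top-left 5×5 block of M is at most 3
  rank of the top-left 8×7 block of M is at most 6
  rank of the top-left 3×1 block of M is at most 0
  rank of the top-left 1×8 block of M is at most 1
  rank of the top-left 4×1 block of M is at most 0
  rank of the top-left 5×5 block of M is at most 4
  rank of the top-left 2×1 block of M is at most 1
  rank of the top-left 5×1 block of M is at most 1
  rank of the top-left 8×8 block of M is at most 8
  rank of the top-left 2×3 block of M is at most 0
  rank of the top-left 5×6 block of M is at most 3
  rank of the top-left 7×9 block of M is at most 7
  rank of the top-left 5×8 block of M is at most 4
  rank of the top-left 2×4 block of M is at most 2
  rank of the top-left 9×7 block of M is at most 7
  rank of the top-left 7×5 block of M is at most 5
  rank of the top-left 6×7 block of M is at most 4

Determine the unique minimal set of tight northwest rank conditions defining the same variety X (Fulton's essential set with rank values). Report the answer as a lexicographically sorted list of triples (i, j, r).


The tightest implied rank at each (i,j), from the 30 conditions:

  row 1: 0 | 0 | 0 | 0 | 0 | 0 | 0 | 1 | 1
  row 2: 0 | 0 | 0 | 0 | 0 | 0 | 0 | 1 | 2
  row 3: 0 | 1 | 1 | 1 | 1 | 1 | 1 | 2 | 3
  row 4: 0 | 1 | 2 | 2 | 2 | 2 | 2 | 3 | 4
  row 5: 0 | 1 | 2 | 2 | 3 | 3 | 3 | 4 | 5
  row 6: 0 | 1 | 2 | 3 | 4 | 4 | 4 | 5 | 6
  row 7: 1 | 2 | 3 | 4 | 5 | 5 | 5 | 6 | 7
  row 8: 1 | 2 | 3 | 4 | 5 | 5 | 6 | 7 | 8
  row 9: 1 | 2 | 3 | 4 | 5 | 6 | 7 | 8 | 9

so w = (8, 9, 2, 3, 5, 4, 1, 7, 6).

|D(w)|=20, |Ess(w)|=4:

[(2, 7, 0), (5, 4, 2), (6, 1, 0), (8, 6, 5)]


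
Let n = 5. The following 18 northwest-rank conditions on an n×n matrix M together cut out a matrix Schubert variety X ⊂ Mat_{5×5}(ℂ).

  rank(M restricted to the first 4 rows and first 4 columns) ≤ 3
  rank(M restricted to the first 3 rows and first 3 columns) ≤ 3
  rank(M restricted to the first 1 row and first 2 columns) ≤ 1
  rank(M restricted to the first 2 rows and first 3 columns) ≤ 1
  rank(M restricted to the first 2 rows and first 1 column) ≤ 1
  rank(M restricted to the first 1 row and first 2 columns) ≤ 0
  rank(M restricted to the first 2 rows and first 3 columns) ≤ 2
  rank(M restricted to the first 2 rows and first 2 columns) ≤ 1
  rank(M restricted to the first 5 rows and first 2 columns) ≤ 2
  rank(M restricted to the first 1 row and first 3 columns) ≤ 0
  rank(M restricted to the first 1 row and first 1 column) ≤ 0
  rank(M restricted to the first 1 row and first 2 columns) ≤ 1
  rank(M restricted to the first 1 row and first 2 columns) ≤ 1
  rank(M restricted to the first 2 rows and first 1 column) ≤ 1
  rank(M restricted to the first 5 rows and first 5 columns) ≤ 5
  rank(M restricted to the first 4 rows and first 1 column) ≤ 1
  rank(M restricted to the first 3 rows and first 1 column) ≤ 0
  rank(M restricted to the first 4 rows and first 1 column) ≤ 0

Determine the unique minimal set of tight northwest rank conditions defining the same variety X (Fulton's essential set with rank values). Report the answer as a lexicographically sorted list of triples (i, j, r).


Recovering R(i,j) via the rank-extension bound from the 18 conditions:

  i=1: 0, 0, 0, 1, 1
  i=2: 0, 1, 1, 2, 2
  i=3: 0, 1, 2, 3, 3
  i=4: 0, 1, 2, 3, 4
  i=5: 1, 2, 3, 4, 5

second differences of R give the permutation w = (4, 2, 3, 5, 1).

2 SE-corners of the 6-cell Rothe diagram give Ess(w):

[(1, 3, 0), (4, 1, 0)]


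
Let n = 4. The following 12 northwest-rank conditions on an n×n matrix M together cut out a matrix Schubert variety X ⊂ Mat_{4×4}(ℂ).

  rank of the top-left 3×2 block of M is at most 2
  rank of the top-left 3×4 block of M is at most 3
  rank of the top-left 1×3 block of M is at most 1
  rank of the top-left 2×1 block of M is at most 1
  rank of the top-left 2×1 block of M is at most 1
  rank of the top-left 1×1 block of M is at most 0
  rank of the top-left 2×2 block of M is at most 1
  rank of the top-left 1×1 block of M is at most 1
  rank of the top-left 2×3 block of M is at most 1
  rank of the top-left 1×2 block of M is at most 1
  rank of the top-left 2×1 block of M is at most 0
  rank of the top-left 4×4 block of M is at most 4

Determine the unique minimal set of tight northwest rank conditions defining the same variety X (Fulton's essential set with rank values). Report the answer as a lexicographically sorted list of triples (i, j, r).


Rank table r_w(4×4) implied by the 12 constraints:

  row 1: 0, 1, 1, 1
  row 2: 0, 1, 1, 2
  row 3: 1, 2, 2, 3
  row 4: 1, 2, 3, 4

the unique w with this rank table is (2, 4, 1, 3).

Fulton essential set (2 of the 3 Rothe cells):

[(2, 1, 0), (2, 3, 1)]


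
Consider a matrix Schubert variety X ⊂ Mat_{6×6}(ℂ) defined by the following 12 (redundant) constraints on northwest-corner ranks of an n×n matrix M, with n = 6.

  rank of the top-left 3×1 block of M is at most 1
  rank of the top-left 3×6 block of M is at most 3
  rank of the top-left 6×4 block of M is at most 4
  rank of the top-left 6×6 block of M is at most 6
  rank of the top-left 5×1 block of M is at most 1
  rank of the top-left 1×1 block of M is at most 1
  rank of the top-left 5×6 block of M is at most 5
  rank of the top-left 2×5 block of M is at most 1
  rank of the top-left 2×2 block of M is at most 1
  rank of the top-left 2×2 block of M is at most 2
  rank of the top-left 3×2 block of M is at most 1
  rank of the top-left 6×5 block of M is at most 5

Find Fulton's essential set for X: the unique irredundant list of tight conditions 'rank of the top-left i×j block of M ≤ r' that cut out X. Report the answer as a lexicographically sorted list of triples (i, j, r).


Reconstructing r_w from the 12 given conditions:

  R[1]: 1 | 1 | 1 | 1 | 1 | 1
  R[2]: 1 | 1 | 1 | 1 | 1 | 2
  R[3]: 1 | 1 | 2 | 2 | 2 | 3
  R[4]: 1 | 2 | 3 | 3 | 3 | 4
  R[5]: 1 | 2 | 3 | 4 | 4 | 5
  R[6]: 1 | 2 | 3 | 4 | 5 | 6

so w = (1, 6, 3, 2, 4, 5).

ℓ(w)=5; the 2 essential cells (i,j,r):

[(2, 5, 1), (3, 2, 1)]


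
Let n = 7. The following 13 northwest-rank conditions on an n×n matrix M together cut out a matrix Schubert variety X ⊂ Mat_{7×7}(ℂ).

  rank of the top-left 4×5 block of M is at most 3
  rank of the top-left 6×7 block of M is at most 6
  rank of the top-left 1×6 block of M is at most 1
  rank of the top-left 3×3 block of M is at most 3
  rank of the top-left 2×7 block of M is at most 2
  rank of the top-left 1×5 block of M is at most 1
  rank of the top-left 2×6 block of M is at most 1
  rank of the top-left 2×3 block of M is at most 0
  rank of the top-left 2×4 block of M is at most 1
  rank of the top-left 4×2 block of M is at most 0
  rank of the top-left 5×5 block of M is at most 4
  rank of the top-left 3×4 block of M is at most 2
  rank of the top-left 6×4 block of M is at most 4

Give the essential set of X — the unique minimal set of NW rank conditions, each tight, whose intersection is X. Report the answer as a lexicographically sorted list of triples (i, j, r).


The tightest implied rank at each (i,j), from the 13 conditions:

  0 | 0 | 0 | 1 | 1 | 1 | 1
  0 | 0 | 0 | 1 | 1 | 1 | 2
  0 | 0 | 1 | 2 | 2 | 2 | 3
  0 | 0 | 1 | 2 | 3 | 3 | 4
  1 | 1 | 2 | 3 | 4 | 4 | 5
  1 | 2 | 3 | 4 | 5 | 5 | 6
  1 | 2 | 3 | 4 | 5 | 6 | 7

so w = (4, 7, 3, 5, 1, 2, 6).

Fulton essential set (3 of the 12 Rothe cells):

[(2, 3, 0), (2, 6, 1), (4, 2, 0)]


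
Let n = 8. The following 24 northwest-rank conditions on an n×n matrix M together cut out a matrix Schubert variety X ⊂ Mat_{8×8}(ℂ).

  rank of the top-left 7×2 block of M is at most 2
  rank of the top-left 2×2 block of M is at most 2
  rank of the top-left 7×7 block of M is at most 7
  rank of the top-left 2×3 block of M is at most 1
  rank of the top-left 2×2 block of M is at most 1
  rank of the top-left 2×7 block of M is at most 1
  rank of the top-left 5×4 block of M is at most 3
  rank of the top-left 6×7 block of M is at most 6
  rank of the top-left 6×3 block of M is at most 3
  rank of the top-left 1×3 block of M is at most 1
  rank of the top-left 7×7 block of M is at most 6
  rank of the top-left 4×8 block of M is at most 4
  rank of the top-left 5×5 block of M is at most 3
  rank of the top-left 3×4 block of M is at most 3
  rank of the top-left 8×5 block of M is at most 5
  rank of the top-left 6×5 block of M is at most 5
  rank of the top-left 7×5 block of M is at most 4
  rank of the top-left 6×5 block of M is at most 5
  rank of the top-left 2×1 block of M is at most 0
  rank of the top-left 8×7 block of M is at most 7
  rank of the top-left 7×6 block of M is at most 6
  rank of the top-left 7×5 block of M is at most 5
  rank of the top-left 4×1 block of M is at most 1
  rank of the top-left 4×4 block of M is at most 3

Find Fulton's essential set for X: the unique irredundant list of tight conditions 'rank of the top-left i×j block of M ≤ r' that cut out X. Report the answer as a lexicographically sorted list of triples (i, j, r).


Recovering R(i,j) via the rank-extension bound from the 24 conditions:

  i=1: 0 | 1 | 1 | 1 | 1 | 1 | 1 | 1
  i=2: 0 | 1 | 1 | 1 | 1 | 1 | 1 | 2
  i=3: 1 | 2 | 2 | 2 | 2 | 2 | 2 | 3
  i=4: 1 | 2 | 3 | 3 | 3 | 3 | 3 | 4
  i=5: 1 | 2 | 3 | 3 | 3 | 4 | 4 | 5
  i=6: 1 | 2 | 3 | 4 | 4 | 5 | 5 | 6
  i=7: 1 | 2 | 3 | 4 | 4 | 5 | 6 | 7
  i=8: 1 | 2 | 3 | 4 | 5 | 6 | 7 | 8

reading off 1-entries of Δ²R: w = (2, 8, 1, 3, 6, 4, 7, 5).

4 SE-corners of the 10-cell Rothe diagram give Ess(w):

[(2, 1, 0), (2, 7, 1), (5, 5, 3), (7, 5, 4)]


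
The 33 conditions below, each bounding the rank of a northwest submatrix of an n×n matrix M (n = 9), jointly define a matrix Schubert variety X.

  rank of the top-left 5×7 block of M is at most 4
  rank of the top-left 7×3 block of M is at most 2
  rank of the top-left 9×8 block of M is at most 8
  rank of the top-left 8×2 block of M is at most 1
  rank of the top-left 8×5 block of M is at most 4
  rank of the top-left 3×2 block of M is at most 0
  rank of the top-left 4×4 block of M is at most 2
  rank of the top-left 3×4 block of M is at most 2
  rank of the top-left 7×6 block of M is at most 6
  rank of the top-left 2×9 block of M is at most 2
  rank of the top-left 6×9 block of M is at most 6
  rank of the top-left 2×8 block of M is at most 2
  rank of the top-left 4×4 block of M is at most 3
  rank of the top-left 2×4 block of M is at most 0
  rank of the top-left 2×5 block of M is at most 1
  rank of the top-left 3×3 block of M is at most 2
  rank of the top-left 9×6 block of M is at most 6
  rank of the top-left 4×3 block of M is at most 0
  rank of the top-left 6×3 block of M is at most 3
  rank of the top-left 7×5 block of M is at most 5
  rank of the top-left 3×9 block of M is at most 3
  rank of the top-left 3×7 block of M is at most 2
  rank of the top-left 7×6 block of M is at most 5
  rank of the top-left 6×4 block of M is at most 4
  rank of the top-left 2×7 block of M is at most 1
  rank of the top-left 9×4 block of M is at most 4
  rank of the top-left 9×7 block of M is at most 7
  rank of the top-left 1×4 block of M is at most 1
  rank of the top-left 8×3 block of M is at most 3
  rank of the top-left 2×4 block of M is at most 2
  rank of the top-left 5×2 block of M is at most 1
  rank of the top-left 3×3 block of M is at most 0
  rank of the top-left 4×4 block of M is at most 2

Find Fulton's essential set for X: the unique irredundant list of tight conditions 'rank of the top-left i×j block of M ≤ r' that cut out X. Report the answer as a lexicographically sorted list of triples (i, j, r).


The tightest implied rank at each (i,j), from the 33 conditions:

  row 1: 0, 0, 0, 0, 1, 1, 1, 1, 1
  row 2: 0, 0, 0, 0, 1, 1, 1, 2, 2
  row 3: 0, 0, 0, 1, 2, 2, 2, 3, 3
  row 4: 0, 0, 0, 1, 2, 3, 3, 4, 4
  row 5: 1, 1, 1, 2, 3, 4, 4, 5, 5
  row 6: 1, 1, 2, 3, 4, 5, 5, 6, 6
  row 7: 1, 1, 2, 3, 4, 5, 6, 7, 7
  row 8: 1, 1, 2, 3, 4, 5, 6, 7, 8
  row 9: 1, 2, 3, 4, 5, 6, 7, 8, 9

second differences of R give the permutation w = (5, 8, 4, 6, 1, 3, 7, 9, 2).

D(w) has 19 cells with 4 SE-corners; essential set:

[(2, 4, 0), (2, 7, 1), (4, 3, 0), (8, 2, 1)]


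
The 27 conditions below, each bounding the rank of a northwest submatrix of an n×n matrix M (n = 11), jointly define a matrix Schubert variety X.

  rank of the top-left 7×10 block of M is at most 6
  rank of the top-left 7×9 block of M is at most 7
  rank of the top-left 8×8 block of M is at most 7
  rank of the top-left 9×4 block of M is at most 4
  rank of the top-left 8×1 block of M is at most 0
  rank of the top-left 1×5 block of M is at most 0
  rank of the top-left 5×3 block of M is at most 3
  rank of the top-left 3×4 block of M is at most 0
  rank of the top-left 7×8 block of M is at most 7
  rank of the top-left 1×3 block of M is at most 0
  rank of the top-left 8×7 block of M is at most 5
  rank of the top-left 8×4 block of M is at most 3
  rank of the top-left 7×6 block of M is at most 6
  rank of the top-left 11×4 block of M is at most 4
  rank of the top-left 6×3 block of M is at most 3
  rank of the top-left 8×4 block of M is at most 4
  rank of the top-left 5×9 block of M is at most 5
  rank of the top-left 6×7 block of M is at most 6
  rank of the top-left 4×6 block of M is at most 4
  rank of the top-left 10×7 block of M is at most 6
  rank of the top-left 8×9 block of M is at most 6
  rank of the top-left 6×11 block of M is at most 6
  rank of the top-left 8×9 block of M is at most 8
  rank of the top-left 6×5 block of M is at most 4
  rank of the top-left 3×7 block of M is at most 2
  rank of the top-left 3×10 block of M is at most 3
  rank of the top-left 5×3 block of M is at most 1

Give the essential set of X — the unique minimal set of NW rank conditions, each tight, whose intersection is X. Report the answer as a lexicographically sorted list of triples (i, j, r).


Rank table r_w(11×11) implied by the 27 constraints:

  0 | 0 | 0 | 0 | 0 | 1 | 1 | 1 | 1 | 1 | 1
  0 | 0 | 0 | 0 | 1 | 2 | 2 | 2 | 2 | 2 | 2
  0 | 0 | 0 | 0 | 1 | 2 | 2 | 3 | 3 | 3 | 3
  0 | 1 | 1 | 1 | 2 | 3 | 3 | 4 | 4 | 4 | 4
  0 | 1 | 1 | 2 | 3 | 4 | 4 | 5 | 5 | 5 | 5
  0 | 1 | 2 | 3 | 4 | 5 | 5 | 6 | 6 | 6 | 6
  0 | 1 | 2 | 3 | 4 | 5 | 5 | 6 | 6 | 6 | 7
  0 | 1 | 2 | 3 | 4 | 5 | 5 | 6 | 6 | 7 | 8
  1 | 2 | 3 | 4 | 5 | 6 | 6 | 7 | 7 | 8 | 9
  1 | 2 | 3 | 4 | 5 | 6 | 6 | 7 | 8 | 9 | 10
  1 | 2 | 3 | 4 | 5 | 6 | 7 | 8 | 9 | 10 | 11

second differences of R give the permutation w = (6, 5, 8, 2, 4, 3, 11, 10, 1, 9, 7).

Rothe diagram D(w) (26 cells), 9 SE-corners (essential conditions):

[(1, 5, 0), (3, 4, 0), (3, 7, 2), (5, 3, 1), (7, 10, 6), (8, 1, 0), (8, 7, 5), (8, 9, 6), (10, 7, 6)]


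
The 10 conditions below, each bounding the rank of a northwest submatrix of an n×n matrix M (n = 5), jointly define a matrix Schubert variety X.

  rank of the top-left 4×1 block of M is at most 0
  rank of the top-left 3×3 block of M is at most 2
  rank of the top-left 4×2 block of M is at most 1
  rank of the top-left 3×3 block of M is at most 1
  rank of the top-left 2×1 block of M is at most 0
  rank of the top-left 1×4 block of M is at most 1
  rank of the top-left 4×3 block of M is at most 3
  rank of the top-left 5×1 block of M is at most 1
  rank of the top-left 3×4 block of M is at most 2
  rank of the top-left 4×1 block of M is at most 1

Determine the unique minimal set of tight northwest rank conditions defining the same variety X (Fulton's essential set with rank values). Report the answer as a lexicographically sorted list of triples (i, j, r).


Computing R[i][j] = min implied NW-rank bound (n=5, 10 conditions):

  R[1]: 0 1 1 1 1
  R[2]: 0 1 1 2 2
  R[3]: 0 1 1 2 3
  R[4]: 0 1 2 3 4
  R[5]: 1 2 3 4 5

the unique w with this rank table is (2, 4, 5, 3, 1).

ℓ(w)=6; the 2 essential cells (i,j,r):

[(3, 3, 1), (4, 1, 0)]


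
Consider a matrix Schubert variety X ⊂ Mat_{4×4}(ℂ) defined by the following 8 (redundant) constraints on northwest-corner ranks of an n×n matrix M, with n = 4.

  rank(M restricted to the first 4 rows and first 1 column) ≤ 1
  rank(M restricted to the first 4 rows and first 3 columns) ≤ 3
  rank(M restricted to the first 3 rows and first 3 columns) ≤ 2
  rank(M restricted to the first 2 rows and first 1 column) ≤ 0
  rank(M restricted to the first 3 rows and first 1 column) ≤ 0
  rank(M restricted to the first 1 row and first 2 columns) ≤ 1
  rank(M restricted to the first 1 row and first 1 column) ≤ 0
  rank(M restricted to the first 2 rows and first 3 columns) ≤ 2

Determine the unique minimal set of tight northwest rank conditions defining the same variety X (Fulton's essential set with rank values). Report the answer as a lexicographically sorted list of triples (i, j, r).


Rank table r_w(4×4) implied by the 8 constraints:

  i=1: 0  1  1  1
  i=2: 0  1  2  2
  i=3: 0  1  2  3
  i=4: 1  2  3  4

reading off 1-entries of Δ²R: w = (2, 3, 4, 1).

ℓ(w)=3; the 1 essential cell (i,j,r):

[(3, 1, 0)]


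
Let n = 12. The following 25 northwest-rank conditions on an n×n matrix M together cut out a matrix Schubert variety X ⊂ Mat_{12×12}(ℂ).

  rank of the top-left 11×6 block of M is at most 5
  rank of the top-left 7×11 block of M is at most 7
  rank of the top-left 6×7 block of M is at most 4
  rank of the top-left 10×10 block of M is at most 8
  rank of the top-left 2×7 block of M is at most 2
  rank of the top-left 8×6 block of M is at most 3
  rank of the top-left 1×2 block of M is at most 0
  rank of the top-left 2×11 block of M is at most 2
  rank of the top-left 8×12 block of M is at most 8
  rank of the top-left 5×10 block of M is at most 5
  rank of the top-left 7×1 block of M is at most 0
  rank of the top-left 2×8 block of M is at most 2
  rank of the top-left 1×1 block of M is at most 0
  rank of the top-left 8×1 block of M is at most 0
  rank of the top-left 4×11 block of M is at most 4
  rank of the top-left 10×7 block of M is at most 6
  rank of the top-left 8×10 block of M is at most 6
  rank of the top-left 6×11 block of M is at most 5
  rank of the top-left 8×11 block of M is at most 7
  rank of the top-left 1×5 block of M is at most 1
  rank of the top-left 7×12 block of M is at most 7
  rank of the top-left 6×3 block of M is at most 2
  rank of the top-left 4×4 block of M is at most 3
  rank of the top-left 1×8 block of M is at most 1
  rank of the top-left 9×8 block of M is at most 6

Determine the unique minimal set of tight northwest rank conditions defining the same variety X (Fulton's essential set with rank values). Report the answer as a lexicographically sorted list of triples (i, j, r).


Reconstructing r_w from the 25 given conditions:

  i=1: 0  0  1  1  1  1  1  1  1  1  1  1
  i=2: 0  1  2  2  2  2  2  2  2  2  2  2
  i=3: 0  1  2  3  3  3  3  3  3  3  3  3
  i=4: 0  1  2  3  3  3  4  4  4  4  4  4
  i=5: 0  1  2  3  3  3  4  5  5  5  5  5
  i=6: 0  1  2  3  3  3  4  5  5  5  5  6
  i=7: 0  1  2  3  3  3  4  5  6  6  6  7
  i=8: 0  1  2  3  3  3  4  5  6  6  7  8
  i=9: 1  2  3  4  4  4  5  6  7  7  8  9
  i=10: 1  2  3  4  5  5  6  7  8  8  9  10
  i=11: 1  2  3  4  5  5  6  7  8  9  10  11
  i=12: 1  2  3  4  5  6  7  8  9  10  11  12

reading off 1-entries of Δ²R: w = (3, 2, 4, 7, 8, 12, 9, 11, 1, 5, 10, 6).

|D(w)|=24, |Ess(w)|=6:

[(1, 2, 0), (6, 11, 5), (8, 1, 0), (8, 6, 3), (8, 10, 6), (11, 6, 5)]


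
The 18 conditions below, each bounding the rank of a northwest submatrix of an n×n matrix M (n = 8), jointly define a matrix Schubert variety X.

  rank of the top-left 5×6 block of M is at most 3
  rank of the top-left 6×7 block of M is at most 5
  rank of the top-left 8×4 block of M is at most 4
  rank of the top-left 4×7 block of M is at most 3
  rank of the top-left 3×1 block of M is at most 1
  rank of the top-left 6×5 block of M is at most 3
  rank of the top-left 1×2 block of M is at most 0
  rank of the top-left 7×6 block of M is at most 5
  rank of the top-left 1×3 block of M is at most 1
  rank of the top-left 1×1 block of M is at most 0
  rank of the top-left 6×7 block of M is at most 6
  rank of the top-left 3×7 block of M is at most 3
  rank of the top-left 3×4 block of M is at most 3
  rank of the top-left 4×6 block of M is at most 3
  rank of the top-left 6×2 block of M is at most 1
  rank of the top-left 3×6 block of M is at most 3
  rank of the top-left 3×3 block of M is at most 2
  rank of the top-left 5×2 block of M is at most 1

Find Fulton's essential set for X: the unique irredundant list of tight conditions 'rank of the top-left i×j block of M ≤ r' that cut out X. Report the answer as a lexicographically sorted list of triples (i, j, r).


Recovering R(i,j) via the rank-extension bound from the 18 conditions:

  i=1: 0, 0, 1, 1, 1, 1, 1, 1
  i=2: 1, 1, 2, 2, 2, 2, 2, 2
  i=3: 1, 1, 2, 3, 3, 3, 3, 3
  i=4: 1, 1, 2, 3, 3, 3, 3, 4
  i=5: 1, 1, 2, 3, 3, 3, 4, 5
  i=6: 1, 1, 2, 3, 3, 4, 5, 6
  i=7: 1, 2, 3, 4, 4, 5, 6, 7
  i=8: 1, 2, 3, 4, 5, 6, 7, 8

so w = (3, 1, 4, 8, 7, 6, 2, 5).

5 SE-corners of the 12-cell Rothe diagram give Ess(w):

[(1, 2, 0), (4, 7, 3), (5, 6, 3), (6, 2, 1), (6, 5, 3)]


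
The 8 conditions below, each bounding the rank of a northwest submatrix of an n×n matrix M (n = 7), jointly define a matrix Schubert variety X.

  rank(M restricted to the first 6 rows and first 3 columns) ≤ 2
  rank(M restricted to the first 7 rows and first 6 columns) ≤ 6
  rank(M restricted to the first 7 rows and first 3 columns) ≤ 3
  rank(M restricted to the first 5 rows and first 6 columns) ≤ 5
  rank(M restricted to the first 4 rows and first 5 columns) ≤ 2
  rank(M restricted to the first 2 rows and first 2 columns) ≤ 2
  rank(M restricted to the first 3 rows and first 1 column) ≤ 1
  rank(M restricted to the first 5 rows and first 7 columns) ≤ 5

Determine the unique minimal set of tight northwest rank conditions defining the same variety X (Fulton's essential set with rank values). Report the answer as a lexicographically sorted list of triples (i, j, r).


Propagating the 8 rank bounds to every northwest block:

  R[1]: 1 1 1 1 1 1 1
  R[2]: 1 2 2 2 2 2 2
  R[3]: 1 2 2 2 2 3 3
  R[4]: 1 2 2 2 2 3 4
  R[5]: 1 2 2 3 3 4 5
  R[6]: 1 2 2 3 4 5 6
  R[7]: 1 2 3 4 5 6 7

reading off 1-entries of Δ²R: w = (1, 2, 6, 7, 4, 5, 3).

ℓ(w)=8; the 2 essential cells (i,j,r):

[(4, 5, 2), (6, 3, 2)]


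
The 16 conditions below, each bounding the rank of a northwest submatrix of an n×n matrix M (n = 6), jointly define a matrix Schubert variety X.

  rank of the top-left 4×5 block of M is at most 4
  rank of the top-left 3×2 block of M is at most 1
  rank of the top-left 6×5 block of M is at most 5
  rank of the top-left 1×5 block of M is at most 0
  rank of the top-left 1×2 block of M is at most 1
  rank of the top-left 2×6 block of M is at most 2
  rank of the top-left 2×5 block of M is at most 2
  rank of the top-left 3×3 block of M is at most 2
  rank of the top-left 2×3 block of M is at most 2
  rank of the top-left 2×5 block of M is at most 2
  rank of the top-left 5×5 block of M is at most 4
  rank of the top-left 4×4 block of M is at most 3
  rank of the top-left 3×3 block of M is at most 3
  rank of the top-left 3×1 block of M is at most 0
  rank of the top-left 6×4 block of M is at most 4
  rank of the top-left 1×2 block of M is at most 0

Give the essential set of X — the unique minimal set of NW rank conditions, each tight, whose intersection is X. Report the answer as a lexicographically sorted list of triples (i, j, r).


Computing R[i][j] = min implied NW-rank bound (n=6, 16 conditions):

  0 0 0 0 0 1
  0 1 1 1 1 2
  0 1 2 2 2 3
  1 2 3 3 3 4
  1 2 3 4 4 5
  1 2 3 4 5 6

so w = (6, 2, 3, 1, 4, 5).

2 SE-corners of the 7-cell Rothe diagram give Ess(w):

[(1, 5, 0), (3, 1, 0)]


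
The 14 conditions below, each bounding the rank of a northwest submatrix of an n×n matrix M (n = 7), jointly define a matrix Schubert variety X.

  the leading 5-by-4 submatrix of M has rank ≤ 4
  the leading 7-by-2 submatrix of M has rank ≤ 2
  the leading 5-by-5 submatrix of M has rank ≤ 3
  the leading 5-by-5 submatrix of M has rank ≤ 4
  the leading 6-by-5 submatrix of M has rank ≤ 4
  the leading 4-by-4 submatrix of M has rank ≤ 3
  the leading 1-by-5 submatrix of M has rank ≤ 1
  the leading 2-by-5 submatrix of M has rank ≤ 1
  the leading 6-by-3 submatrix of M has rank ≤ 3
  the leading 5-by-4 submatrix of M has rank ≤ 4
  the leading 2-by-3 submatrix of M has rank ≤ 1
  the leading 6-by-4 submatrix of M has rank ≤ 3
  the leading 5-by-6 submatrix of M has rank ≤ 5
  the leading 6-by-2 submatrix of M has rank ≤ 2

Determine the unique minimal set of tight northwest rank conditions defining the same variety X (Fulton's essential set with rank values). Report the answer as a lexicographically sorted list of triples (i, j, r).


The tightest implied rank at each (i,j), from the 14 conditions:

  R[1]: 1 1 1 1 1 1 1
  R[2]: 1 1 1 1 1 2 2
  R[3]: 1 2 2 2 2 3 3
  R[4]: 1 2 3 3 3 4 4
  R[5]: 1 2 3 3 3 4 5
  R[6]: 1 2 3 3 4 5 6
  R[7]: 1 2 3 4 5 6 7

reading off 1-entries of Δ²R: w = (1, 6, 2, 3, 7, 5, 4).

Fulton essential set (3 of the 7 Rothe cells):

[(2, 5, 1), (5, 5, 3), (6, 4, 3)]


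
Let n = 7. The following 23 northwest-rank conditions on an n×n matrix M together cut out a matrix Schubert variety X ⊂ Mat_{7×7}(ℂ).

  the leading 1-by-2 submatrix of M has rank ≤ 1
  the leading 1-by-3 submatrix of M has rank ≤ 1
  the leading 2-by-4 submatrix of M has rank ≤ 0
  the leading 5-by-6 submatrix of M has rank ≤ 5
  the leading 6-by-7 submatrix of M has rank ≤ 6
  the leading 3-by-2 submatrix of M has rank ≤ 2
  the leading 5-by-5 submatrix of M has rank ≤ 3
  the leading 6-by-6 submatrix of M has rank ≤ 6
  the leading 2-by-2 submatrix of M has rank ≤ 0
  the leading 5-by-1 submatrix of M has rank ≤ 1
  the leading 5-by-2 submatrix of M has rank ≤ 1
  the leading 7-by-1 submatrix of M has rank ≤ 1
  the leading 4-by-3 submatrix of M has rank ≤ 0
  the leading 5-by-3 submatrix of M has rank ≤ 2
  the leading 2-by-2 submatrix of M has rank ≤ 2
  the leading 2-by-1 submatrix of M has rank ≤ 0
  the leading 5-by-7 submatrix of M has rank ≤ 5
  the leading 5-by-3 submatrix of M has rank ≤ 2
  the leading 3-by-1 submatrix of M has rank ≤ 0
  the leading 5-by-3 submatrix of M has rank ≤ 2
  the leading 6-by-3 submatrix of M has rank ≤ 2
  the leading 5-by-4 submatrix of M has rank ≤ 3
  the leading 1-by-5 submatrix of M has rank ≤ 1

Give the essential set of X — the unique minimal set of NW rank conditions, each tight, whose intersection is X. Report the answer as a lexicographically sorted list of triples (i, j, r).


The tightest implied rank at each (i,j), from the 23 conditions:

  R[1]: 0, 0, 0, 0, 1, 1, 1
  R[2]: 0, 0, 0, 0, 1, 2, 2
  R[3]: 0, 0, 0, 1, 2, 3, 3
  R[4]: 0, 0, 0, 1, 2, 3, 4
  R[5]: 1, 1, 1, 2, 3, 4, 5
  R[6]: 1, 2, 2, 3, 4, 5, 6
  R[7]: 1, 2, 3, 4, 5, 6, 7

so w = (5, 6, 4, 7, 1, 2, 3).

ℓ(w)=14; the 2 essential cells (i,j,r):

[(2, 4, 0), (4, 3, 0)]


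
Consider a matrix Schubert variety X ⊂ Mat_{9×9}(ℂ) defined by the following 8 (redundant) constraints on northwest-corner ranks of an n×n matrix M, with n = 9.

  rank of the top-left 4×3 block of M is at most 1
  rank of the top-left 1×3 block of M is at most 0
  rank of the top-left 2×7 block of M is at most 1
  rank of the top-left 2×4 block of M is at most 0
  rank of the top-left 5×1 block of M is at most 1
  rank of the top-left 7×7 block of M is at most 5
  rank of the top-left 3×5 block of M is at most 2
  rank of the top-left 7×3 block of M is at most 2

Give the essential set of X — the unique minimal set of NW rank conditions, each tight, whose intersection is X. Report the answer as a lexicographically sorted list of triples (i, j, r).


Recovering R(i,j) via the rank-extension bound from the 8 conditions:

  row 1: 0 0 0 0 1 1 1 1 1
  row 2: 0 0 0 0 1 1 1 2 2
  row 3: 1 1 1 1 2 2 2 3 3
  row 4: 1 1 1 2 3 3 3 4 4
  row 5: 1 2 2 3 4 4 4 5 5
  row 6: 1 2 2 3 4 5 5 6 6
  row 7: 1 2 2 3 4 5 5 6 7
  row 8: 1 2 3 4 5 6 6 7 8
  row 9: 1 2 3 4 5 6 7 8 9

giving w = (5, 8, 1, 4, 2, 6, 9, 3, 7) via Δ²R.

Fulton essential set (5 of the 15 Rothe cells):

[(2, 4, 0), (2, 7, 1), (4, 3, 1), (7, 3, 2), (7, 7, 5)]


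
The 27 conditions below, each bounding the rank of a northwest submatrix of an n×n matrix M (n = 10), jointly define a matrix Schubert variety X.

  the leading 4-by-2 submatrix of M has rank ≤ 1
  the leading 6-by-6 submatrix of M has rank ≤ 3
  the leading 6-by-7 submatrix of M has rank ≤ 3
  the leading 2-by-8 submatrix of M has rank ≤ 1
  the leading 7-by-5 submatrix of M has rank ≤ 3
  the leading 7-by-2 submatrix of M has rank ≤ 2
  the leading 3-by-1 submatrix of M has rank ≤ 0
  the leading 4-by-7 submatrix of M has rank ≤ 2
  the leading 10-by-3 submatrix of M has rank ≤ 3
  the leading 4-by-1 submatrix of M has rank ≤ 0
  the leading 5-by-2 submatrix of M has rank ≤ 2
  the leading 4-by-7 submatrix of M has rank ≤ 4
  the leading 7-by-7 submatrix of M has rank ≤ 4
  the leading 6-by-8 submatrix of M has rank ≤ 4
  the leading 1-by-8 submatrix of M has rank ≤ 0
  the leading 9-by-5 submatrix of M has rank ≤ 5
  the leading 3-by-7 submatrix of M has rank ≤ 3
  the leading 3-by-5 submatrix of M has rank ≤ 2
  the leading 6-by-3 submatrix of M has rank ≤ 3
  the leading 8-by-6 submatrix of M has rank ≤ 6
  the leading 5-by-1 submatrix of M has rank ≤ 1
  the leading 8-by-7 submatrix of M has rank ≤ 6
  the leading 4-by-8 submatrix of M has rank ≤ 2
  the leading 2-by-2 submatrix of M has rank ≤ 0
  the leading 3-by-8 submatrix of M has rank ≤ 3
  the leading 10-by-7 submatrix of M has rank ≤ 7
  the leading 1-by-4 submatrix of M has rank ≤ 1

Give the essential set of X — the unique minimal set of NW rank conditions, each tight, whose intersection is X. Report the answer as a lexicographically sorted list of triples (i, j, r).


Recovering R(i,j) via the rank-extension bound from the 27 conditions:

  i=1: 0, 0, 0, 0, 0, 0, 0, 0, 1, 1
  i=2: 0, 0, 1, 1, 1, 1, 1, 1, 2, 2
  i=3: 0, 1, 2, 2, 2, 2, 2, 2, 3, 3
  i=4: 0, 1, 2, 2, 2, 2, 2, 2, 3, 4
  i=5: 1, 2, 3, 3, 3, 3, 3, 3, 4, 5
  i=6: 1, 2, 3, 3, 3, 3, 3, 4, 5, 6
  i=7: 1, 2, 3, 3, 3, 4, 4, 5, 6, 7
  i=8: 1, 2, 3, 4, 4, 5, 5, 6, 7, 8
  i=9: 1, 2, 3, 4, 5, 6, 6, 7, 8, 9
  i=10: 1, 2, 3, 4, 5, 6, 7, 8, 9, 10

reading off 1-entries of Δ²R: w = (9, 3, 2, 10, 1, 8, 6, 4, 5, 7).

ℓ(w)=23; the 6 essential cells (i,j,r):

[(1, 8, 0), (2, 2, 0), (4, 1, 0), (4, 8, 2), (6, 7, 3), (7, 5, 3)]


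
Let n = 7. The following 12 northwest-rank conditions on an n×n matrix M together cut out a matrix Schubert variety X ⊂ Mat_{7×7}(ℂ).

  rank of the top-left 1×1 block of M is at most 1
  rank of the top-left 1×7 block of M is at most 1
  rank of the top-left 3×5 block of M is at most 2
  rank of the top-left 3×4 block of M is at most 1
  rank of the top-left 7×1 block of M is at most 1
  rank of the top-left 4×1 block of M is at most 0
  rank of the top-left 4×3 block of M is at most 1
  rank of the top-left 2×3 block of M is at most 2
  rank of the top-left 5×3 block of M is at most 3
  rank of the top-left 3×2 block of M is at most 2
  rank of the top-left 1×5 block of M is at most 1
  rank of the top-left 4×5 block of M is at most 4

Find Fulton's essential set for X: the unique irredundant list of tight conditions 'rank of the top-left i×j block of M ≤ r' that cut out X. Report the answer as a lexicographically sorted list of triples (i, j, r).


Computing R[i][j] = min implied NW-rank bound (n=7, 12 conditions):

  i=1: 0  1  1  1  1  1  1
  i=2: 0  1  1  1  2  2  2
  i=3: 0  1  1  1  2  3  3
  i=4: 0  1  1  2  3  4  4
  i=5: 1  2  2  3  4  5  5
  i=6: 1  2  3  4  5  6  6
  i=7: 1  2  3  4  5  6  7

so w = (2, 5, 6, 4, 1, 3, 7).

Rothe diagram D(w) (9 cells), 3 SE-corners (essential conditions):

[(3, 4, 1), (4, 1, 0), (4, 3, 1)]


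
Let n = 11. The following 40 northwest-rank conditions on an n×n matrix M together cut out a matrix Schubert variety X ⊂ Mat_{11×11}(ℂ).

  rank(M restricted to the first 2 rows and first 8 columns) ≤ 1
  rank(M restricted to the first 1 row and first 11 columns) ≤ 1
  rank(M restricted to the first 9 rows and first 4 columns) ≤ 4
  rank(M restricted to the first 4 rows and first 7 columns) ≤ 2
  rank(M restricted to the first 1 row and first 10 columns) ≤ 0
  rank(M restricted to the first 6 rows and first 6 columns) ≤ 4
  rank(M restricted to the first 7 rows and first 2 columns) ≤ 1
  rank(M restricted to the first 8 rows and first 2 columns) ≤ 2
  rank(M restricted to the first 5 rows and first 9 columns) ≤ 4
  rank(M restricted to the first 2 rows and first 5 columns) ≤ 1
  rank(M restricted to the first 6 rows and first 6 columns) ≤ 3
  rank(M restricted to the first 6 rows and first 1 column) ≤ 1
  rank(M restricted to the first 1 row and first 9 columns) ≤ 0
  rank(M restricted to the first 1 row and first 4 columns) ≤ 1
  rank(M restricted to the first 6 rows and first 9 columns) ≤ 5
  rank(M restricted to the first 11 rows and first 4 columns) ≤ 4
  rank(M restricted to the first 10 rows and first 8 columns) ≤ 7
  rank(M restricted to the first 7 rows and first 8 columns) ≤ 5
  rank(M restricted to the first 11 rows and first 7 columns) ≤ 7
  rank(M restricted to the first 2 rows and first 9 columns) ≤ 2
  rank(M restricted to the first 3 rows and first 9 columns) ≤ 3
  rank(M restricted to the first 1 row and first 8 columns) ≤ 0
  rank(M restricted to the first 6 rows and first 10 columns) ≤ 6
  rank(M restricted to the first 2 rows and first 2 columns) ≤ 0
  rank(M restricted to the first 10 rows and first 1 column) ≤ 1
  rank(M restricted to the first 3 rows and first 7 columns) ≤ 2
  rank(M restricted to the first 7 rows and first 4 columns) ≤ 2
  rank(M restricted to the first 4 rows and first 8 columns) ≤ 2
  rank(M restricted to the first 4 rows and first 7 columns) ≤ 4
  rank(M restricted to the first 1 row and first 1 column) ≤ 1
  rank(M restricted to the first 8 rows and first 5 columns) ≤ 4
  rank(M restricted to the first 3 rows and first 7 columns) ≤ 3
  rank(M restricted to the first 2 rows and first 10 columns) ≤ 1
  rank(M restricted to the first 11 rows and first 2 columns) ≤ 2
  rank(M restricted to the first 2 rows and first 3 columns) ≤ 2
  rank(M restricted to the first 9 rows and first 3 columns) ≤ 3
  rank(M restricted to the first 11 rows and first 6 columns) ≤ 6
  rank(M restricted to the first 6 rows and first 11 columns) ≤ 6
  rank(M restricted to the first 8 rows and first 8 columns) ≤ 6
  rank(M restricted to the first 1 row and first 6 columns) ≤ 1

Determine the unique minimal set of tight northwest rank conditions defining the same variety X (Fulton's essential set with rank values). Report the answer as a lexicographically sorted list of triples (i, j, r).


Rank table r_w(11×11) implied by the 40 constraints:

  0  0  0  0  0  0  0  0  0  0  1
  0  0  1  1  1  1  1  1  1  1  2
  1  1  2  2  2  2  2  2  2  2  3
  1  1  2  2  2  2  2  2  3  3  4
  1  1  2  2  3  3  3  3  4  4  5
  1  1  2  2  3  3  4  4  5  5  6
  1  1  2  2  3  4  5  5  6  6  7
  1  2  3  3  4  5  6  6  7  7  8
  1  2  3  4  5  6  7  7  8  8  9
  1  2  3  4  5  6  7  7  8  9  10
  1  2  3  4  5  6  7  8  9  10  11

second differences of R give the permutation w = (11, 3, 1, 9, 5, 7, 6, 2, 4, 10, 8).

D(w) has 26 cells with 7 SE-corners; essential set:

[(1, 10, 0), (2, 2, 0), (4, 8, 2), (6, 6, 3), (7, 2, 1), (7, 4, 2), (10, 8, 7)]


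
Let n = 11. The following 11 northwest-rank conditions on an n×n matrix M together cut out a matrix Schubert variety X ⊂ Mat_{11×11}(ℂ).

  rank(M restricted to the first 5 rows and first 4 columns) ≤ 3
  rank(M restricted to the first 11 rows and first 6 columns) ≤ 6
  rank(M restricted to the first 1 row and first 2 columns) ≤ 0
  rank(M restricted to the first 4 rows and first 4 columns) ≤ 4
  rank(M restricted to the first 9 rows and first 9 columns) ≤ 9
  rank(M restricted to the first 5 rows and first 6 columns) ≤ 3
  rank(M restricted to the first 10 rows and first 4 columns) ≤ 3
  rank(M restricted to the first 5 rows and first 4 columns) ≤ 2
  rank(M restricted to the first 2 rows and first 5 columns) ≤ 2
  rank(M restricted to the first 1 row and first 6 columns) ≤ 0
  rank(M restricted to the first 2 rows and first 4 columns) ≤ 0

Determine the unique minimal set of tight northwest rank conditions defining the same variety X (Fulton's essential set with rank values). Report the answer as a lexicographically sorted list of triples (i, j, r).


The tightest implied rank at each (i,j), from the 11 conditions:

  0 | 0 | 0 | 0 | 0 | 0 | 1 | 1 | 1 | 1 | 1
  0 | 0 | 0 | 0 | 1 | 1 | 2 | 2 | 2 | 2 | 2
  1 | 1 | 1 | 1 | 2 | 2 | 3 | 3 | 3 | 3 | 3
  1 | 2 | 2 | 2 | 3 | 3 | 4 | 4 | 4 | 4 | 4
  1 | 2 | 2 | 2 | 3 | 3 | 4 | 5 | 5 | 5 | 5
  1 | 2 | 3 | 3 | 4 | 4 | 5 | 6 | 6 | 6 | 6
  1 | 2 | 3 | 3 | 4 | 5 | 6 | 7 | 7 | 7 | 7
  1 | 2 | 3 | 3 | 4 | 5 | 6 | 7 | 8 | 8 | 8
  1 | 2 | 3 | 3 | 4 | 5 | 6 | 7 | 8 | 9 | 9
  1 | 2 | 3 | 3 | 4 | 5 | 6 | 7 | 8 | 9 | 10
  1 | 2 | 3 | 4 | 5 | 6 | 7 | 8 | 9 | 10 | 11

hence w(1..11) = (7, 5, 1, 2, 8, 3, 6, 9, 10, 11, 4).

Rothe diagram D(w) (17 cells), 5 SE-corners (essential conditions):

[(1, 6, 0), (2, 4, 0), (5, 4, 2), (5, 6, 3), (10, 4, 3)]


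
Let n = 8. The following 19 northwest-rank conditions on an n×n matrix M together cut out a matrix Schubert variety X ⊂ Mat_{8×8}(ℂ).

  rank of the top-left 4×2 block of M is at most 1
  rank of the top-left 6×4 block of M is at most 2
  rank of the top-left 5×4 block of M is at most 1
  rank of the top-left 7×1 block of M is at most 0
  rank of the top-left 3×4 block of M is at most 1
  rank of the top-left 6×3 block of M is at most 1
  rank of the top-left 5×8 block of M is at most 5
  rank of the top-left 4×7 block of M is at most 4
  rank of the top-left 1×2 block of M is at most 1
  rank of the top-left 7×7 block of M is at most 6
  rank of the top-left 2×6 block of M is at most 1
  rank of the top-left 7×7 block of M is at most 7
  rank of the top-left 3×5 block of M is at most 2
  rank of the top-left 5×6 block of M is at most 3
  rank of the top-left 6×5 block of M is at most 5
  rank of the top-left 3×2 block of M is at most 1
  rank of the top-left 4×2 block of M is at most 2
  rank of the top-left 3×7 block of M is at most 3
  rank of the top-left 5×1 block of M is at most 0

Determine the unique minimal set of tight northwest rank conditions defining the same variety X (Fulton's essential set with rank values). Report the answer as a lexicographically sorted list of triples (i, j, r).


Propagating the 19 rank bounds to every northwest block:

  0 1 1 1 1 1 1 1
  0 1 1 1 1 1 2 2
  0 1 1 1 2 2 3 3
  0 1 1 1 2 3 4 4
  0 1 1 1 2 3 4 5
  0 1 1 2 3 4 5 6
  0 1 2 3 4 5 6 7
  1 2 3 4 5 6 7 8

hence w(1..8) = (2, 7, 5, 6, 8, 4, 3, 1).

4 SE-corners of the 18-cell Rothe diagram give Ess(w):

[(2, 6, 1), (5, 4, 1), (6, 3, 1), (7, 1, 0)]


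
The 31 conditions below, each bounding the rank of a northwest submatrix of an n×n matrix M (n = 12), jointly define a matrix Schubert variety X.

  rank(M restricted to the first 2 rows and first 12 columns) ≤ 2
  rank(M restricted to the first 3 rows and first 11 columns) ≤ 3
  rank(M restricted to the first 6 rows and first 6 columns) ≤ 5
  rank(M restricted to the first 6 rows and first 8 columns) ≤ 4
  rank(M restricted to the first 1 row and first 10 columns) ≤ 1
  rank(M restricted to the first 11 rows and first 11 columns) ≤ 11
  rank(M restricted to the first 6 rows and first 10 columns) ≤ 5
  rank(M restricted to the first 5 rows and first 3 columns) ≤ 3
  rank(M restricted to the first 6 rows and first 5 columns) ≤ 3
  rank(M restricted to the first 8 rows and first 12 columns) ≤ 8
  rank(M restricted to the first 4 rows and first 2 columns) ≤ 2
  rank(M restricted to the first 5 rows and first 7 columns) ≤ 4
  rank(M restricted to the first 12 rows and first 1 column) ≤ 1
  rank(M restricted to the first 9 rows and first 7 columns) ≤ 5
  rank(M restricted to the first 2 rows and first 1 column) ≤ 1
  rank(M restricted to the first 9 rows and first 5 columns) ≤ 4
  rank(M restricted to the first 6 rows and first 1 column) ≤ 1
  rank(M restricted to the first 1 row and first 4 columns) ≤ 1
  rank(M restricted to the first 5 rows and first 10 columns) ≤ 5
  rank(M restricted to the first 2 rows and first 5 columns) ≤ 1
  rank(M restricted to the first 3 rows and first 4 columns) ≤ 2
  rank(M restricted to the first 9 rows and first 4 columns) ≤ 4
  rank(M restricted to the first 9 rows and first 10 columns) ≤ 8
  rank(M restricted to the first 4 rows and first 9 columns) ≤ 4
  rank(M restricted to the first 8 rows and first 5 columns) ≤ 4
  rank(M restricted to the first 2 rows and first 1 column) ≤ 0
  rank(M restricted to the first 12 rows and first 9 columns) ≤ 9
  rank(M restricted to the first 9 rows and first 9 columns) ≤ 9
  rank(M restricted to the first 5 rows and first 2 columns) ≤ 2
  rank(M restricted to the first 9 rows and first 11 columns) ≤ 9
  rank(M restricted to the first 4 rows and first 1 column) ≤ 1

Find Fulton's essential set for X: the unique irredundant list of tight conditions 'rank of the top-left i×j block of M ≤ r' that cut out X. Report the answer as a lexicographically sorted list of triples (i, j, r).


The tightest implied rank at each (i,j), from the 31 conditions:

  0  1  1  1  1  1  1  1  1  1  1  1
  0  1  1  1  1  2  2  2  2  2  2  2
  1  2  2  2  2  3  3  3  3  3  3  3
  1  2  3  3  3  4  4  4  4  4  4  4
  1  2  3  3  3  4  4  4  5  5  5  5
  1  2  3  3  3  4  4  4  5  5  6  6
  1  2  3  4  4  5  5  5  6  6  7  7
  1  2  3  4  4  5  5  6  7  7  8  8
  1  2  3  4  4  5  5  6  7  8  9  9
  1  2  3  4  5  6  6  7  8  9  10  10
  1  2  3  4  5  6  7  8  9  10  11  11
  1  2  3  4  5  6  7  8  9  10  11  12

hence w(1..12) = (2, 6, 1, 3, 9, 11, 4, 8, 10, 5, 7, 12).

7 SE-corners of the 18-cell Rothe diagram give Ess(w):

[(2, 1, 0), (2, 5, 1), (6, 5, 3), (6, 8, 4), (6, 10, 5), (9, 5, 4), (9, 7, 5)]
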